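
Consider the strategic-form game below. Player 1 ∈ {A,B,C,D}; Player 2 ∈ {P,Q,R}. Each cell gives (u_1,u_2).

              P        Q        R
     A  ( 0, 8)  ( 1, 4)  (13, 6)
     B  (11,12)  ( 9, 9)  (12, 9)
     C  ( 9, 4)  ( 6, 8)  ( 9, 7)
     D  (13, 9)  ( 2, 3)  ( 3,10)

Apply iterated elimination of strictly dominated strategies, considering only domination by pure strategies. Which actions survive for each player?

IESDS → P1:{A,B,D} P2:{P,R}

P1 drop C (B beats it: P:11>9 Q:9>6 R:12>9)
P2 drop Q (P beats it: A:8>4 B:12>9 D:9>3)
P1→{A,B,D} P2→{P,R}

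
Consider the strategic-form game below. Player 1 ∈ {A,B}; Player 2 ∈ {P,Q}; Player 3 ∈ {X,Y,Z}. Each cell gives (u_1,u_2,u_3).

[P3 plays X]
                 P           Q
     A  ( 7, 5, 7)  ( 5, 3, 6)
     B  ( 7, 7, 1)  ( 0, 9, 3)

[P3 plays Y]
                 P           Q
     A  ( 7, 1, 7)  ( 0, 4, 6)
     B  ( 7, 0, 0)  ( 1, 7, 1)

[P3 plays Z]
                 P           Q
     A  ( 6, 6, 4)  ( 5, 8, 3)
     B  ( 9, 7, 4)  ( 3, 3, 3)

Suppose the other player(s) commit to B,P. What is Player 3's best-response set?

BR_3 = {Z}

u_3(X vs B,P) = 1
u_3(Y vs B,P) = 0
u_3(Z vs B,P) = 4
max payoff 4 at {Z}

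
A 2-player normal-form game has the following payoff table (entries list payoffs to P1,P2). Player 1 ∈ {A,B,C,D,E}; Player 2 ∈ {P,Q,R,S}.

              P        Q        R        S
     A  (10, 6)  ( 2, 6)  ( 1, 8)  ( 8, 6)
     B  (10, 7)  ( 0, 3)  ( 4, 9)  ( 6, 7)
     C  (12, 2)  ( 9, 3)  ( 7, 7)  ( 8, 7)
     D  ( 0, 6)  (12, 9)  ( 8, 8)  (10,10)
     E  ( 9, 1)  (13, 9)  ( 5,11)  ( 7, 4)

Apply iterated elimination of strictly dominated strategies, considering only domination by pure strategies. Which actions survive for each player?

P1 drop B (C beats it: P:12>10 Q:9>0 R:7>4 S:8>6)
P2 drop P (R beats it: A:8>6 C:7>2 D:8>6 E:11>1)
P1 drop A (D beats it: Q:12>2 R:8>1 S:10>8)
P1 drop C (D beats it: Q:12>9 R:8>7 S:10>8)
P1→{D,E} P2→{Q,R,S}

Survivors P1:{D,E} P2:{Q,R,S}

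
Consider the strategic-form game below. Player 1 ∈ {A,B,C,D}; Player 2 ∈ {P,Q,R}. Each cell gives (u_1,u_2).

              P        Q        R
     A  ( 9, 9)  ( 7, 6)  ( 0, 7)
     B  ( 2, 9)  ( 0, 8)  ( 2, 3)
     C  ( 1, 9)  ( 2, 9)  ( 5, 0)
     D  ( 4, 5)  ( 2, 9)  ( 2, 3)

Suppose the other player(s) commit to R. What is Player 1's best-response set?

argmax u_1 = {C}

u_1(A vs R) = 0
u_1(B vs R) = 2
u_1(C vs R) = 5
u_1(D vs R) = 2
max payoff 5 at {C}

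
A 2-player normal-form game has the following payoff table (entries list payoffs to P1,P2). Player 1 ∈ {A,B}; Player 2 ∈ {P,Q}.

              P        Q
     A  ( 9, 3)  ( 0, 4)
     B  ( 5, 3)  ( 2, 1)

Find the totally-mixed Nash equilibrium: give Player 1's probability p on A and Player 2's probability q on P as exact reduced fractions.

P1 indiff ⇒ q·9+(1-q)·0 = q·5+(1-q)·2 ⇒ q(4) = (1-q)(2) ⇒ q = 1/3
P2 indiff ⇒ p·3+(1-p)·3 = p·4+(1-p)·1 ⇒ p(-1) = (1-p)(-2) ⇒ p = 2/3

P1 mixes 2/3 on A; P2 mixes 1/3 on P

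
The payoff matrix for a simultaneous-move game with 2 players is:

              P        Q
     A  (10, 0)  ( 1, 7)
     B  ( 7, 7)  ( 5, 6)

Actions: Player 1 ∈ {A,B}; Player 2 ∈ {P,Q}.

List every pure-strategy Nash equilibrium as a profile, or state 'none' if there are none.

PSNE: ∅

(A,P): not NE [P2→Q gives 7>0]
(A,Q): not NE [P1→B gives 5>1]
(B,P): not NE [P1→A gives 10>7]
(B,Q): not NE [P2→P gives 7>6]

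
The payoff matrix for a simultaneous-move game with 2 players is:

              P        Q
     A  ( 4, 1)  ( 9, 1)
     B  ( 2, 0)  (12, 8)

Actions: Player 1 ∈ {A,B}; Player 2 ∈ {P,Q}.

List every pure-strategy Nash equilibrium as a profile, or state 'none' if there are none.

(A,P): NE
(A,Q): not NE [P1→B gives 12>9]
(B,P): not NE [P1→A gives 4>2; P2→Q gives 8>0]
(B,Q): NE

Nash profiles: (A,P), (B,Q)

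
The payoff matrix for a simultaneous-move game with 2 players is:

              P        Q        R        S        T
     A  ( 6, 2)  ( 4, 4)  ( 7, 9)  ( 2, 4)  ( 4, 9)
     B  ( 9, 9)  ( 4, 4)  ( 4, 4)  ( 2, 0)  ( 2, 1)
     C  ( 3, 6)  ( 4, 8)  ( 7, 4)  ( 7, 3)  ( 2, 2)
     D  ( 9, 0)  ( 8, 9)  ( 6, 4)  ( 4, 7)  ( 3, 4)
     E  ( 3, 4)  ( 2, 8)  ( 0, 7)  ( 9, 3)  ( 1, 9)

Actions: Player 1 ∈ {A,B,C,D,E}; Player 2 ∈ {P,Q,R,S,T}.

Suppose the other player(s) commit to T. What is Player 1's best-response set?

argmax u_1 = {A}

u_1(A vs T) = 4
u_1(B vs T) = 2
u_1(C vs T) = 2
u_1(D vs T) = 3
u_1(E vs T) = 1
max payoff 4 at {A}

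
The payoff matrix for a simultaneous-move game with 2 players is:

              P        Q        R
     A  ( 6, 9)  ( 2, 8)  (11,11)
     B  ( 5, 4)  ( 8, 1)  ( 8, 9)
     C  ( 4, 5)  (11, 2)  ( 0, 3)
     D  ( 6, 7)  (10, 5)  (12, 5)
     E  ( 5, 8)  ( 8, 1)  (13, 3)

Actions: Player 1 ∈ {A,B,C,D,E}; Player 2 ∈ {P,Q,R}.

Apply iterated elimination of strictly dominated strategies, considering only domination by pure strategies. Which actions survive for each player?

Survivors P1:{A,D,E} P2:{P,R}

P1 drop B (D beats it: P:6>5 Q:10>8 R:12>8)
P2 drop Q (P beats it: A:9>8 C:5>2 D:7>5 E:8>1)
P1 drop C (A beats it: P:6>4 R:11>0)
P1→{A,D,E} P2→{P,R}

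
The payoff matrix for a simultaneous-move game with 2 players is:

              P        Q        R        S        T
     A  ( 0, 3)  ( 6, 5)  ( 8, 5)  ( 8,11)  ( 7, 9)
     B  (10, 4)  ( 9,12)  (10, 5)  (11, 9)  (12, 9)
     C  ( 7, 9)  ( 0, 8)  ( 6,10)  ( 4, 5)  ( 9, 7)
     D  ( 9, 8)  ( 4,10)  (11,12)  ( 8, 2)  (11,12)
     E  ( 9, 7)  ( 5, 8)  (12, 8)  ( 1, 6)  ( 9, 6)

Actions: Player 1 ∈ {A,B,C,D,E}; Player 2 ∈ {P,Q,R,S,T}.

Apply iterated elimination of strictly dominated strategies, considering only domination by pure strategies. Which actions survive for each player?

P1 drop A (B beats it: P:10>0 Q:9>6 R:10>8 S:11>8 T:12>7)
P1 drop C (B beats it: P:10>7 Q:9>0 R:10>6 S:11>4 T:12>9)
P2 drop P (Q beats it: B:12>4 D:10>8 E:8>7)
P2 drop S (Q beats it: B:12>9 D:10>2 E:8>6)
P1→{B,D,E} P2→{Q,R,T}

Survivors P1:{B,D,E} P2:{Q,R,T}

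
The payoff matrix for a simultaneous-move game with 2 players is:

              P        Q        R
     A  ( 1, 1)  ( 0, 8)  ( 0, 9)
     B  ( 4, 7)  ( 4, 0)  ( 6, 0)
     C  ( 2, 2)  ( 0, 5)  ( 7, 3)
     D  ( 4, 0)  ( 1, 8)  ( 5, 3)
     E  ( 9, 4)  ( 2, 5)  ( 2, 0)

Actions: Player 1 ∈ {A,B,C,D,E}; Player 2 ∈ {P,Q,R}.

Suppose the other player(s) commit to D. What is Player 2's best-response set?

u_2(P vs D) = 0
u_2(Q vs D) = 8
u_2(R vs D) = 3
max payoff 8 at {Q}

BR_2 = {Q}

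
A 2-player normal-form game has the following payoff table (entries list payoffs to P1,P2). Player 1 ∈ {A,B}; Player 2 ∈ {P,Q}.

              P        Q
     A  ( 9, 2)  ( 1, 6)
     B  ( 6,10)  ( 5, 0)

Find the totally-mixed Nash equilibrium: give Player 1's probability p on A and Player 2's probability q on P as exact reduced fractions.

P1 indiff ⇒ q·9+(1-q)·1 = q·6+(1-q)·5 ⇒ q(3) = (1-q)(4) ⇒ q = 4/7
P2 indiff ⇒ p·2+(1-p)·10 = p·6+(1-p)·0 ⇒ p(-4) = (1-p)(-10) ⇒ p = 5/7

(p,q) = (5/7, 4/7)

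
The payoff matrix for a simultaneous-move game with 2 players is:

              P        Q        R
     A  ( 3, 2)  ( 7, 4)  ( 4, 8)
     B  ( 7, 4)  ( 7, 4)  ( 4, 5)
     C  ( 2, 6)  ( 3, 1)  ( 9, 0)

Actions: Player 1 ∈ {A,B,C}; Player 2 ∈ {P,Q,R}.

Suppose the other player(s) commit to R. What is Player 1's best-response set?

u_1(A vs R) = 4
u_1(B vs R) = 4
u_1(C vs R) = 9
max payoff 9 at {C}

BR_1 = {C}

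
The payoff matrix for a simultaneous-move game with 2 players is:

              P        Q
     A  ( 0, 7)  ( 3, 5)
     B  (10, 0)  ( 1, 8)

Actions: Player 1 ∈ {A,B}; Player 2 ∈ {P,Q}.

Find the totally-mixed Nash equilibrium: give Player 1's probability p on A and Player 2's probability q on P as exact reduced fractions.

P1 mixes 4/5 on A; P2 mixes 1/6 on P

P1 indiff ⇒ q·0+(1-q)·3 = q·10+(1-q)·1 ⇒ q(-10) = (1-q)(-2) ⇒ q = 1/6
P2 indiff ⇒ p·7+(1-p)·0 = p·5+(1-p)·8 ⇒ p(2) = (1-p)(8) ⇒ p = 4/5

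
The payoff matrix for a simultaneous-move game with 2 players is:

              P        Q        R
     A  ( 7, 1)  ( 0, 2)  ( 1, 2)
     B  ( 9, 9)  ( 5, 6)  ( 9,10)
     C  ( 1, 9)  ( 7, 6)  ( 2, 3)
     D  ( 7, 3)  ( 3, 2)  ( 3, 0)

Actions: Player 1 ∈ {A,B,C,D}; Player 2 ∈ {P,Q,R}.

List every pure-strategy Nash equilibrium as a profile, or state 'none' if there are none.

PSNE = {(B,R)}

(A,P): not NE [P1→B gives 9>7; P2→R gives 2>1]
(A,Q): not NE [P1→C gives 7>0]
(A,R): not NE [P1→B gives 9>1]
(B,P): not NE [P2→R gives 10>9]
(B,Q): not NE [P1→C gives 7>5; P2→R gives 10>6]
(B,R): NE
(C,P): not NE [P1→B gives 9>1]
(C,Q): not NE [P2→P gives 9>6]
(C,R): not NE [P1→B gives 9>2; P2→P gives 9>3]
(D,P): not NE [P1→B gives 9>7]
(D,Q): not NE [P1→C gives 7>3; P2→P gives 3>2]
(D,R): not NE [P1→B gives 9>3; P2→P gives 3>0]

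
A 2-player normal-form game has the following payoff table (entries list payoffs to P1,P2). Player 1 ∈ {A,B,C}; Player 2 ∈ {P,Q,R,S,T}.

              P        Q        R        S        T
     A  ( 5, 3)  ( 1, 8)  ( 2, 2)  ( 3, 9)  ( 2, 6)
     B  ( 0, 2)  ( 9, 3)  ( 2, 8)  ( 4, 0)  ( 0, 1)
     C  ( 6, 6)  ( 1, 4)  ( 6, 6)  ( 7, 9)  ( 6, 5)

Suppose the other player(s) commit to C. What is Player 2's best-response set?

P2 best: {S}

u_2(P vs C) = 6
u_2(Q vs C) = 4
u_2(R vs C) = 6
u_2(S vs C) = 9
u_2(T vs C) = 5
max payoff 9 at {S}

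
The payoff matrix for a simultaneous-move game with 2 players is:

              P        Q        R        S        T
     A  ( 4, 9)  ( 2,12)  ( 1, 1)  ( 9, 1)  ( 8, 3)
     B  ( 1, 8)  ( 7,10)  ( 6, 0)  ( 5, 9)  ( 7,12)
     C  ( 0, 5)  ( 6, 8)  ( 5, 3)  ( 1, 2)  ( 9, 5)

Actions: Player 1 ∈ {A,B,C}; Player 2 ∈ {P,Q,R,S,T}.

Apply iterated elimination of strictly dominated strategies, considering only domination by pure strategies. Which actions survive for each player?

Remaining: P1:{B,C} P2:{Q,T}

P2 drop P (Q beats it: A:12>9 B:10>8 C:8>5)
P2 drop R (Q beats it: A:12>1 B:10>0 C:8>3)
P2 drop S (Q beats it: A:12>1 B:10>9 C:8>2)
P1 drop A (C beats it: Q:6>2 T:9>8)
P1→{B,C} P2→{Q,T}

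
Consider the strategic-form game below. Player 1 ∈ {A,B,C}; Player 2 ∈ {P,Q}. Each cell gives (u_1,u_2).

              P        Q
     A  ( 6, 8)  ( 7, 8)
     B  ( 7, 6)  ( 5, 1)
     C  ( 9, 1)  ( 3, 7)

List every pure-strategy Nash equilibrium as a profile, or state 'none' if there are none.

(A,P): not NE [P1→C gives 9>6]
(A,Q): NE
(B,P): not NE [P1→C gives 9>7]
(B,Q): not NE [P1→A gives 7>5; P2→P gives 6>1]
(C,P): not NE [P2→Q gives 7>1]
(C,Q): not NE [P1→A gives 7>3]

Nash profiles: (A,Q)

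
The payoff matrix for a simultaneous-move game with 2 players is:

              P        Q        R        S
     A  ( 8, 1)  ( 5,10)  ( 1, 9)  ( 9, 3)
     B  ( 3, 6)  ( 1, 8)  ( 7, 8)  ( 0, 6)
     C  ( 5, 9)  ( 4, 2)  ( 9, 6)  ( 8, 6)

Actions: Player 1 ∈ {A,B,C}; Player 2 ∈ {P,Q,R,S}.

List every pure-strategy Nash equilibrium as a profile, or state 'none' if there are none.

(A,P): not NE [P2→Q gives 10>1]
(A,Q): NE
(A,R): not NE [P1→C gives 9>1; P2→Q gives 10>9]
(A,S): not NE [P2→Q gives 10>3]
(B,P): not NE [P1→A gives 8>3; P2→R gives 8>6]
(B,Q): not NE [P1→A gives 5>1]
(B,R): not NE [P1→C gives 9>7]
(B,S): not NE [P1→A gives 9>0; P2→R gives 8>6]
(C,P): not NE [P1→A gives 8>5]
(C,Q): not NE [P1→A gives 5>4; P2→P gives 9>2]
(C,R): not NE [P2→P gives 9>6]
(C,S): not NE [P1→A gives 9>8; P2→P gives 9>6]

Nash profiles: (A,Q)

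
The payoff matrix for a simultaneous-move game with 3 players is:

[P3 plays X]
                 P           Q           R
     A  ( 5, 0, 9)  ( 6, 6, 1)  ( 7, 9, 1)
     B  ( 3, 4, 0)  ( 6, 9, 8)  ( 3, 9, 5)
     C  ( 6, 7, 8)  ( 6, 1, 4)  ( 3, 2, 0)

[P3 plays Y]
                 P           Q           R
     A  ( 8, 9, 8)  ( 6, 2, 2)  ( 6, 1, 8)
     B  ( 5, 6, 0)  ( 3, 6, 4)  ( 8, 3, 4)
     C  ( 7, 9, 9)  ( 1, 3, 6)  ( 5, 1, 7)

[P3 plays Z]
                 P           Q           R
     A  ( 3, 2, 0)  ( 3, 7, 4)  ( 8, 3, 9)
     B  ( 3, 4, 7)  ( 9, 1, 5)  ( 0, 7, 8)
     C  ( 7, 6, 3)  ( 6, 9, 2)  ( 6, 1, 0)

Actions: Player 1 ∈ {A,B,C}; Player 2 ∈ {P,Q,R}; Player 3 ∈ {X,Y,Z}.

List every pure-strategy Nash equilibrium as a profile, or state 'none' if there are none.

PSNE = {(B,Q,X)}

(A,P,X): not NE [P1→C gives 6>5; P2→R gives 9>0]
(A,P,Y): not NE [P3→X gives 9>8]
(A,P,Z): not NE [P1→C gives 7>3; P2→Q gives 7>2; P3→X gives 9>0]
(A,Q,X): not NE [P2→R gives 9>6; P3→Z gives 4>1]
(A,Q,Y): not NE [P2→P gives 9>2; P3→Z gives 4>2]
(A,Q,Z): not NE [P1→B gives 9>3]
(A,R,X): not NE [P3→Z gives 9>1]
(A,R,Y): not NE [P1→B gives 8>6; P2→P gives 9>1; P3→Z gives 9>8]
(A,R,Z): not NE [P2→Q gives 7>3]
(B,P,X): not NE [P1→C gives 6>3; P2→R gives 9>4; P3→Z gives 7>0]
(B,P,Y): not NE [P1→A gives 8>5; P3→Z gives 7>0]
(B,P,Z): not NE [P1→C gives 7>3; P2→R gives 7>4]
(B,Q,X): NE
(B,Q,Y): not NE [P1→A gives 6>3; P3→X gives 8>4]
(B,Q,Z): not NE [P2→R gives 7>1; P3→X gives 8>5]
(B,R,X): not NE [P1→A gives 7>3; P3→Z gives 8>5]
(B,R,Y): not NE [P2→Q gives 6>3; P3→Z gives 8>4]
(B,R,Z): not NE [P1→A gives 8>0]
(C,P,X): not NE [P3→Y gives 9>8]
(C,P,Y): not NE [P1→A gives 8>7]
(C,P,Z): not NE [P2→Q gives 9>6; P3→Y gives 9>3]
(C,Q,X): not NE [P2→P gives 7>1; P3→Y gives 6>4]
(C,Q,Y): not NE [P1→A gives 6>1; P2→P gives 9>3]
(C,Q,Z): not NE [P1→B gives 9>6; P3→Y gives 6>2]
(C,R,X): not NE [P1→A gives 7>3; P2→P gives 7>2; P3→Y gives 7>0]
(C,R,Y): not NE [P1→B gives 8>5; P2→P gives 9>1]
(C,R,Z): not NE [P1→A gives 8>6; P2→Q gives 9>1; P3→Y gives 7>0]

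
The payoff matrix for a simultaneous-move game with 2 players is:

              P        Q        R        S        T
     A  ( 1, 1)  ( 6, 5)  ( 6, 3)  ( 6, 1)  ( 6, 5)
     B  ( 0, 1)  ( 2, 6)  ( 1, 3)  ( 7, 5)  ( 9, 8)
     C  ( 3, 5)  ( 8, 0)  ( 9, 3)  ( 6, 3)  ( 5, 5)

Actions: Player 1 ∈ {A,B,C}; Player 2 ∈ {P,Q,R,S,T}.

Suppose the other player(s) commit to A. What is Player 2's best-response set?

u_2(P vs A) = 1
u_2(Q vs A) = 5
u_2(R vs A) = 3
u_2(S vs A) = 1
u_2(T vs A) = 5
max payoff 5 at {Q,T}

BR_2 = {Q,T}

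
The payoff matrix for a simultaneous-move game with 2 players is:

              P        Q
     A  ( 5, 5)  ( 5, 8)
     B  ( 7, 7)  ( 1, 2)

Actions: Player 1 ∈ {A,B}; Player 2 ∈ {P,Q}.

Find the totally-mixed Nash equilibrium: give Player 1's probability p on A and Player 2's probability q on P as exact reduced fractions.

p=5/8, q=2/3

P1 indiff ⇒ q·5+(1-q)·5 = q·7+(1-q)·1 ⇒ q(-2) = (1-q)(-4) ⇒ q = 2/3
P2 indiff ⇒ p·5+(1-p)·7 = p·8+(1-p)·2 ⇒ p(-3) = (1-p)(-5) ⇒ p = 5/8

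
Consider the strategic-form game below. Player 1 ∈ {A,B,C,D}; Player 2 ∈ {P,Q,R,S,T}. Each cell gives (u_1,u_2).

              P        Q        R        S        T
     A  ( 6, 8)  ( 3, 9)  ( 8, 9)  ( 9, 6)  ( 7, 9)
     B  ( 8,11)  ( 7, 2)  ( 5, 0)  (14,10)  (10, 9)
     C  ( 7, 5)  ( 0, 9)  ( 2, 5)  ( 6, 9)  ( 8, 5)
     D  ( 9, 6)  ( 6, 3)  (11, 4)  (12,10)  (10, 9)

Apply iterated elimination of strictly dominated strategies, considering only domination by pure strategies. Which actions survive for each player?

Remaining: P1:{B,D} P2:{P,S}

P1 drop A (D beats it: P:9>6 Q:6>3 R:11>8 S:12>9 T:10>7)
P1 drop C (B beats it: P:8>7 Q:7>0 R:5>2 S:14>6 T:10>8)
P2 drop Q (P beats it: B:11>2 D:6>3)
P2 drop R (P beats it: B:11>0 D:6>4)
P2 drop T (S beats it: B:10>9 D:10>9)
P1→{B,D} P2→{P,S}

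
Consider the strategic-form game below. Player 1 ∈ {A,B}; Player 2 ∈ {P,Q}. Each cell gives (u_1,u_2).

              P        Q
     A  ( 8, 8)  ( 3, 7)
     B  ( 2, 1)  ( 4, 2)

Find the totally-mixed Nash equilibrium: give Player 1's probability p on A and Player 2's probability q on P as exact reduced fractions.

p=1/2, q=1/7

P1 indiff ⇒ q·8+(1-q)·3 = q·2+(1-q)·4 ⇒ q(6) = (1-q)(1) ⇒ q = 1/7
P2 indiff ⇒ p·8+(1-p)·1 = p·7+(1-p)·2 ⇒ p(1) = (1-p)(1) ⇒ p = 1/2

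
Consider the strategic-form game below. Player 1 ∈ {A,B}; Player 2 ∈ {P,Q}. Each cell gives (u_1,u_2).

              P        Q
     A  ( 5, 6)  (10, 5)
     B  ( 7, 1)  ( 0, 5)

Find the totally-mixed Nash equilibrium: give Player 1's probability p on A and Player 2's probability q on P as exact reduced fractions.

P1 indiff ⇒ q·5+(1-q)·10 = q·7+(1-q)·0 ⇒ q(-2) = (1-q)(-10) ⇒ q = 5/6
P2 indiff ⇒ p·6+(1-p)·1 = p·5+(1-p)·5 ⇒ p(1) = (1-p)(4) ⇒ p = 4/5

P1 mixes 4/5 on A; P2 mixes 5/6 on P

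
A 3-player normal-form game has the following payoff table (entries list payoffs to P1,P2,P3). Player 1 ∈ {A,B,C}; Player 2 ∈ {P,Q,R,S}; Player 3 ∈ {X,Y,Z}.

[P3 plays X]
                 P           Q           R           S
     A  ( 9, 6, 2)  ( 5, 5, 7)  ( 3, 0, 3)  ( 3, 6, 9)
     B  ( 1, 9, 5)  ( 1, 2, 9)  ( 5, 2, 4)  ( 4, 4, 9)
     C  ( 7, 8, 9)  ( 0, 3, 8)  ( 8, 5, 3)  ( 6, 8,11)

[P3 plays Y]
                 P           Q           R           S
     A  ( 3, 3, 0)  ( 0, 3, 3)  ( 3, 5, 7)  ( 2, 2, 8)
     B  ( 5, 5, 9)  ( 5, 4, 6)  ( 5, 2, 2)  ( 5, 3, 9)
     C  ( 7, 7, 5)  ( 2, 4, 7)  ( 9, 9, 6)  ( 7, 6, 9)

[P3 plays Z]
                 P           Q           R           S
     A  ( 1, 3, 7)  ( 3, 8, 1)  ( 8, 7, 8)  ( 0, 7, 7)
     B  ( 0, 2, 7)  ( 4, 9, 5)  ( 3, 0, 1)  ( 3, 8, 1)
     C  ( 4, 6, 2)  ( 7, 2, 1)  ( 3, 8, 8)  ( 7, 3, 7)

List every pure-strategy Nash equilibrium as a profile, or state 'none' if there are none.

(A,P,X): not NE [P3→Z gives 7>2]
(A,P,Y): not NE [P1→C gives 7>3; P2→R gives 5>3; P3→Z gives 7>0]
(A,P,Z): not NE [P1→C gives 4>1; P2→Q gives 8>3]
(A,Q,X): not NE [P2→S gives 6>5]
(A,Q,Y): not NE [P1→B gives 5>0; P2→R gives 5>3; P3→X gives 7>3]
(A,Q,Z): not NE [P1→C gives 7>3; P3→X gives 7>1]
(A,R,X): not NE [P1→C gives 8>3; P2→S gives 6>0; P3→Z gives 8>3]
(A,R,Y): not NE [P1→C gives 9>3; P3→Z gives 8>7]
(A,R,Z): not NE [P2→Q gives 8>7]
(A,S,X): not NE [P1→C gives 6>3]
(A,S,Y): not NE [P1→C gives 7>2; P2→R gives 5>2; P3→X gives 9>8]
(A,S,Z): not NE [P1→C gives 7>0; P2→Q gives 8>7; P3→X gives 9>7]
(B,P,X): not NE [P1→A gives 9>1; P3→Y gives 9>5]
(B,P,Y): not NE [P1→C gives 7>5]
(B,P,Z): not NE [P1→C gives 4>0; P2→Q gives 9>2; P3→Y gives 9>7]
(B,Q,X): not NE [P1→A gives 5>1; P2→P gives 9>2]
(B,Q,Y): not NE [P2→P gives 5>4; P3→X gives 9>6]
(B,Q,Z): not NE [P1→C gives 7>4; P3→X gives 9>5]
(B,R,X): not NE [P1→C gives 8>5; P2→P gives 9>2]
(B,R,Y): not NE [P1→C gives 9>5; P2→P gives 5>2; P3→X gives 4>2]
(B,R,Z): not NE [P1→A gives 8>3; P2→Q gives 9>0; P3→X gives 4>1]
(B,S,X): not NE [P1→C gives 6>4; P2→P gives 9>4]
(B,S,Y): not NE [P1→C gives 7>5; P2→P gives 5>3]
(B,S,Z): not NE [P1→C gives 7>3; P2→Q gives 9>8; P3→Y gives 9>1]
(C,P,X): not NE [P1→A gives 9>7]
(C,P,Y): not NE [P2→R gives 9>7; P3→X gives 9>5]
(C,P,Z): not NE [P2→R gives 8>6; P3→X gives 9>2]
(C,Q,X): not NE [P1→A gives 5>0; P2→S gives 8>3]
(C,Q,Y): not NE [P1→B gives 5>2; P2→R gives 9>4; P3→X gives 8>7]
(C,Q,Z): not NE [P2→R gives 8>2; P3→X gives 8>1]
(C,R,X): not NE [P2→S gives 8>5; P3→Z gives 8>3]
(C,R,Y): not NE [P3→Z gives 8>6]
(C,R,Z): not NE [P1→A gives 8>3]
(C,S,X): NE
(C,S,Y): not NE [P2→R gives 9>6; P3→X gives 11>9]
(C,S,Z): not NE [P2→R gives 8>3; P3→X gives 11>7]

Nash profiles: (C,S,X)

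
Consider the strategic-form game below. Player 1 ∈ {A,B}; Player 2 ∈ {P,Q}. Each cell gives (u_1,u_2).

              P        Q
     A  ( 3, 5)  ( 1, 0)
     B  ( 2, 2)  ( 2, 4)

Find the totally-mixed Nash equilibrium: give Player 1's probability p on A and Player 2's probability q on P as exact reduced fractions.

(p,q) = (2/7, 1/2)

P1 indiff ⇒ q·3+(1-q)·1 = q·2+(1-q)·2 ⇒ q(1) = (1-q)(1) ⇒ q = 1/2
P2 indiff ⇒ p·5+(1-p)·2 = p·0+(1-p)·4 ⇒ p(5) = (1-p)(2) ⇒ p = 2/7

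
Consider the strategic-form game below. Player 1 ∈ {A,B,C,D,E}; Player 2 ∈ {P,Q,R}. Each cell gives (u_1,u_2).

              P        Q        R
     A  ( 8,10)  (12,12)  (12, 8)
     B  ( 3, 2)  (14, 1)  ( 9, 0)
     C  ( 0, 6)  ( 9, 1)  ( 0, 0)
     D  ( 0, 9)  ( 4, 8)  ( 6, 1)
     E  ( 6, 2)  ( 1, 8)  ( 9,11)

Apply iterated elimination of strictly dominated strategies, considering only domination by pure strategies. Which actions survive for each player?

Survivors P1:{A,B} P2:{P,Q}

P1 drop C (A beats it: P:8>0 Q:12>9 R:12>0)
P1 drop D (A beats it: P:8>0 Q:12>4 R:12>6)
P1 drop E (A beats it: P:8>6 Q:12>1 R:12>9)
P2 drop R (P beats it: A:10>8 B:2>0)
P1→{A,B} P2→{P,Q}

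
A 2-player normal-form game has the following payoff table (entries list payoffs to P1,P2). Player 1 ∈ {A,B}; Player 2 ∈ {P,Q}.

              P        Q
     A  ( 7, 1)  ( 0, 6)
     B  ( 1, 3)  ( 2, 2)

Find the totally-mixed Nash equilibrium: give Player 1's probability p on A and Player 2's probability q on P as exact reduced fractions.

P1 indiff ⇒ q·7+(1-q)·0 = q·1+(1-q)·2 ⇒ q(6) = (1-q)(2) ⇒ q = 1/4
P2 indiff ⇒ p·1+(1-p)·3 = p·6+(1-p)·2 ⇒ p(-5) = (1-p)(-1) ⇒ p = 1/6

P1 mixes 1/6 on A; P2 mixes 1/4 on P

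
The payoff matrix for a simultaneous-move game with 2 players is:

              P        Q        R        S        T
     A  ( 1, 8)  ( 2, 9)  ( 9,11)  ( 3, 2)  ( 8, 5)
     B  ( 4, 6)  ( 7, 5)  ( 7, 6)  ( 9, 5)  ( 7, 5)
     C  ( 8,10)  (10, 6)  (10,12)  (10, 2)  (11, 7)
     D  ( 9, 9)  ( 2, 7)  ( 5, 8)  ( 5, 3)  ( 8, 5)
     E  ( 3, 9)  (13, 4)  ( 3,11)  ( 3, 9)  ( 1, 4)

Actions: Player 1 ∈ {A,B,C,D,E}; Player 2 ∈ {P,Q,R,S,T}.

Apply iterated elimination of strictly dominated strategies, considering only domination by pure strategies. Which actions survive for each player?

P1 drop A (C beats it: P:8>1 Q:10>2 R:10>9 S:10>3 T:11>8)
P1 drop B (C beats it: P:8>4 Q:10>7 R:10>7 S:10>9 T:11>7)
P2 drop Q (P beats it: C:10>6 D:9>7 E:9>4)
P1 drop E (C beats it: P:8>3 R:10>3 S:10>3 T:11>1)
P2 drop S (P beats it: C:10>2 D:9>3)
P2 drop T (P beats it: C:10>7 D:9>5)
P1→{C,D} P2→{P,R}

IESDS → P1:{C,D} P2:{P,R}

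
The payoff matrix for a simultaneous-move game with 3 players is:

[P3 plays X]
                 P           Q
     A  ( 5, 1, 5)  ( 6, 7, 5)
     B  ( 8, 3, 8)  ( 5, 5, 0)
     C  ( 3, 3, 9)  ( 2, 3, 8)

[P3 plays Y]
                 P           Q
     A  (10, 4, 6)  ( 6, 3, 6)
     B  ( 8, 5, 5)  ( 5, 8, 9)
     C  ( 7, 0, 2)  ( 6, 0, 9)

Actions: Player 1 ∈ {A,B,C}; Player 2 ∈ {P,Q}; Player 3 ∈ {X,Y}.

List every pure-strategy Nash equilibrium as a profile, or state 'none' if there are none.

NE set: (A,P,Y), (C,Q,Y)

(A,P,X): not NE [P1→B gives 8>5; P2→Q gives 7>1; P3→Y gives 6>5]
(A,P,Y): NE
(A,Q,X): not NE [P3→Y gives 6>5]
(A,Q,Y): not NE [P2→P gives 4>3]
(B,P,X): not NE [P2→Q gives 5>3]
(B,P,Y): not NE [P1→A gives 10>8; P2→Q gives 8>5; P3→X gives 8>5]
(B,Q,X): not NE [P1→A gives 6>5; P3→Y gives 9>0]
(B,Q,Y): not NE [P1→C gives 6>5]
(C,P,X): not NE [P1→B gives 8>3]
(C,P,Y): not NE [P1→A gives 10>7; P3→X gives 9>2]
(C,Q,X): not NE [P1→A gives 6>2; P3→Y gives 9>8]
(C,Q,Y): NE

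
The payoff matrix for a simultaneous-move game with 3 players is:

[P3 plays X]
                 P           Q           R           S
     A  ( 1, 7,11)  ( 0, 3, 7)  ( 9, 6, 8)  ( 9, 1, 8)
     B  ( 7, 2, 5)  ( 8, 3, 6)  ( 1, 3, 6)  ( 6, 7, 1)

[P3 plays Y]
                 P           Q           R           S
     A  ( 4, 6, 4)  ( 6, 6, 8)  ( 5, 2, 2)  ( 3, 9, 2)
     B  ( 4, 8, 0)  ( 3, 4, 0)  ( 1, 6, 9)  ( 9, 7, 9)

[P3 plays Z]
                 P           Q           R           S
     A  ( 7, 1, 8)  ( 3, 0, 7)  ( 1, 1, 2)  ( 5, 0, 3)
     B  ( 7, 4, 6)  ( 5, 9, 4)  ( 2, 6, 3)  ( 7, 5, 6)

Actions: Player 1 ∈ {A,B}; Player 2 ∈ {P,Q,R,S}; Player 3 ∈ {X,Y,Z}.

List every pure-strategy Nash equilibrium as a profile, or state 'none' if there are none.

No pure NE.

(A,P,X): not NE [P1→B gives 7>1]
(A,P,Y): not NE [P2→S gives 9>6; P3→X gives 11>4]
(A,P,Z): not NE [P3→X gives 11>8]
(A,Q,X): not NE [P1→B gives 8>0; P2→P gives 7>3; P3→Y gives 8>7]
(A,Q,Y): not NE [P2→S gives 9>6]
(A,Q,Z): not NE [P1→B gives 5>3; P2→R gives 1>0; P3→Y gives 8>7]
(A,R,X): not NE [P2→P gives 7>6]
(A,R,Y): not NE [P2→S gives 9>2; P3→X gives 8>2]
(A,R,Z): not NE [P1→B gives 2>1; P3→X gives 8>2]
(A,S,X): not NE [P2→P gives 7>1]
(A,S,Y): not NE [P1→B gives 9>3; P3→X gives 8>2]
(A,S,Z): not NE [P1→B gives 7>5; P2→R gives 1>0; P3→X gives 8>3]
(B,P,X): not NE [P2→S gives 7>2; P3→Z gives 6>5]
(B,P,Y): not NE [P3→Z gives 6>0]
(B,P,Z): not NE [P2→Q gives 9>4]
(B,Q,X): not NE [P2→S gives 7>3]
(B,Q,Y): not NE [P1→A gives 6>3; P2→P gives 8>4; P3→X gives 6>0]
(B,Q,Z): not NE [P3→X gives 6>4]
(B,R,X): not NE [P1→A gives 9>1; P2→S gives 7>3; P3→Y gives 9>6]
(B,R,Y): not NE [P1→A gives 5>1; P2→P gives 8>6]
(B,R,Z): not NE [P2→Q gives 9>6; P3→Y gives 9>3]
(B,S,X): not NE [P1→A gives 9>6; P3→Y gives 9>1]
(B,S,Y): not NE [P2→P gives 8>7]
(B,S,Z): not NE [P2→Q gives 9>5; P3→Y gives 9>6]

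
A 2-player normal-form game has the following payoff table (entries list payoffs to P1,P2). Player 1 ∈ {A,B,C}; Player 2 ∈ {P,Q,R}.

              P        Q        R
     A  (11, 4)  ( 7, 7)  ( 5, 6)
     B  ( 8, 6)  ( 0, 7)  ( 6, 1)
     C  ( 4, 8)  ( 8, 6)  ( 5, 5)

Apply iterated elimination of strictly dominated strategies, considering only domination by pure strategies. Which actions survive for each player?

P2 drop R (Q beats it: A:7>6 B:7>1 C:6>5)
P1 drop B (A beats it: P:11>8 Q:7>0)
P1→{A,C} P2→{P,Q}

Survivors P1:{A,C} P2:{P,Q}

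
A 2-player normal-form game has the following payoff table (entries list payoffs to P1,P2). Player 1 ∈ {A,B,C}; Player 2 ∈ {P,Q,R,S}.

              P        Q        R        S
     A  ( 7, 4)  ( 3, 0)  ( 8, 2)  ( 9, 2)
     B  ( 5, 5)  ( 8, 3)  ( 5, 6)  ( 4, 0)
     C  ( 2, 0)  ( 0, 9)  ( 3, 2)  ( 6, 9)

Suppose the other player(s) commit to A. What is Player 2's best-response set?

argmax u_2 = {P}

u_2(P vs A) = 4
u_2(Q vs A) = 0
u_2(R vs A) = 2
u_2(S vs A) = 2
max payoff 4 at {P}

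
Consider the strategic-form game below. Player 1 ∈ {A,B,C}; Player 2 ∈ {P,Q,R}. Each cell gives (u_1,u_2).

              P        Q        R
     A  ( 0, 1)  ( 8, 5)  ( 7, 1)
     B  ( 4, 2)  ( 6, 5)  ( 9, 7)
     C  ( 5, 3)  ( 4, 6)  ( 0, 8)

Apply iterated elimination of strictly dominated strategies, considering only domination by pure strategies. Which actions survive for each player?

P2 drop P (Q beats it: A:5>1 B:5>2 C:6>3)
P1 drop C (A beats it: Q:8>4 R:7>0)
P1→{A,B} P2→{Q,R}

IESDS → P1:{A,B} P2:{Q,R}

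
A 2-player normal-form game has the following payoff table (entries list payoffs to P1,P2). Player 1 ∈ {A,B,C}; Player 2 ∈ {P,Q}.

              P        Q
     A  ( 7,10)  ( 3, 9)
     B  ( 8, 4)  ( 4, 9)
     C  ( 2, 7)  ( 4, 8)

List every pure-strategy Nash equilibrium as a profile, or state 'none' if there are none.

PSNE = {(B,Q), (C,Q)}

(A,P): not NE [P1→B gives 8>7]
(A,Q): not NE [P1→C gives 4>3; P2→P gives 10>9]
(B,P): not NE [P2→Q gives 9>4]
(B,Q): NE
(C,P): not NE [P1→B gives 8>2; P2→Q gives 8>7]
(C,Q): NE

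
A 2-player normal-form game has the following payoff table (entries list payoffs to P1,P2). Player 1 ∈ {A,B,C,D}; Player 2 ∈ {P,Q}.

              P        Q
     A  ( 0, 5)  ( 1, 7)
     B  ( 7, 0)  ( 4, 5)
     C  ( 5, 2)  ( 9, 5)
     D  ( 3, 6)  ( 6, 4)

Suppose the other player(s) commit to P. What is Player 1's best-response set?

u_1(A vs P) = 0
u_1(B vs P) = 7
u_1(C vs P) = 5
u_1(D vs P) = 3
max payoff 7 at {B}

P1 best: {B}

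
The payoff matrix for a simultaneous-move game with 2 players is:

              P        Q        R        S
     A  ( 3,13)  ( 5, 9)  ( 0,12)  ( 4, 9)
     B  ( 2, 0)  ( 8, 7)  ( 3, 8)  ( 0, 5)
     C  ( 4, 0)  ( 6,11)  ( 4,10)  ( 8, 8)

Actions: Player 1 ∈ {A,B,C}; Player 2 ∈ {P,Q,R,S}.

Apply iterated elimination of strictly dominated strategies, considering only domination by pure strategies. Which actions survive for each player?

P1 drop A (C beats it: P:4>3 Q:6>5 R:4>0 S:8>4)
P2 drop P (Q beats it: B:7>0 C:11>0)
P2 drop S (Q beats it: B:7>5 C:11>8)
P1→{B,C} P2→{Q,R}

IESDS → P1:{B,C} P2:{Q,R}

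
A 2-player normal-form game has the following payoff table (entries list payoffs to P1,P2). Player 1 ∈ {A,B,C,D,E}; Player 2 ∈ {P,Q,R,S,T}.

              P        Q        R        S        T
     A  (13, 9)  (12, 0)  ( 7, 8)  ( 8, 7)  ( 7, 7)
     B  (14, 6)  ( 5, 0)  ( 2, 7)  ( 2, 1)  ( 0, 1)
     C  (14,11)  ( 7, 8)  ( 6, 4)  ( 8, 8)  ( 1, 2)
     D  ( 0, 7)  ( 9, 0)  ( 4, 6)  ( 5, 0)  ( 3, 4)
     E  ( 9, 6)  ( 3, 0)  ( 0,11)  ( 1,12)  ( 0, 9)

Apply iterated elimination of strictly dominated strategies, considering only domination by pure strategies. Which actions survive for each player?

P1 drop D (A beats it: P:13>0 Q:12>9 R:7>4 S:8>5 T:7>3)
P1 drop E (A beats it: P:13>9 Q:12>3 R:7>0 S:8>1 T:7>0)
P2 drop Q (P beats it: A:9>0 B:6>0 C:11>8)
P2 drop S (P beats it: A:9>7 B:6>1 C:11>8)
P2 drop T (P beats it: A:9>7 B:6>1 C:11>2)
P1→{A,B,C} P2→{P,R}

IESDS → P1:{A,B,C} P2:{P,R}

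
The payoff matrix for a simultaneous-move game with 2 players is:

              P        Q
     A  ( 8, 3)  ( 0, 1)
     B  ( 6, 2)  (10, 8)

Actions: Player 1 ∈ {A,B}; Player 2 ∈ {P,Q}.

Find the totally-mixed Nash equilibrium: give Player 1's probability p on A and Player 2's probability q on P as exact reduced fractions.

P1 mixes 3/4 on A; P2 mixes 5/6 on P

P1 indiff ⇒ q·8+(1-q)·0 = q·6+(1-q)·10 ⇒ q(2) = (1-q)(10) ⇒ q = 5/6
P2 indiff ⇒ p·3+(1-p)·2 = p·1+(1-p)·8 ⇒ p(2) = (1-p)(6) ⇒ p = 3/4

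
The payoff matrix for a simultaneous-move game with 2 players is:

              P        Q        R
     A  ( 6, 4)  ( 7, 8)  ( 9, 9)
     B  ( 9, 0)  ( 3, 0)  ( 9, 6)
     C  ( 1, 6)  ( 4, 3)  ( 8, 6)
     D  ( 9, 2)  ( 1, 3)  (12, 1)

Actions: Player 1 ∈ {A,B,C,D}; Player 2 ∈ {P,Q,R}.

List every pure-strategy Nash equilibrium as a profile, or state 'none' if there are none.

(A,P): not NE [P1→D gives 9>6; P2→R gives 9>4]
(A,Q): not NE [P2→R gives 9>8]
(A,R): not NE [P1→D gives 12>9]
(B,P): not NE [P2→R gives 6>0]
(B,Q): not NE [P1→A gives 7>3; P2→R gives 6>0]
(B,R): not NE [P1→D gives 12>9]
(C,P): not NE [P1→D gives 9>1]
(C,Q): not NE [P1→A gives 7>4; P2→R gives 6>3]
(C,R): not NE [P1→D gives 12>8]
(D,P): not NE [P2→Q gives 3>2]
(D,Q): not NE [P1→A gives 7>1]
(D,R): not NE [P2→Q gives 3>1]

No pure NE.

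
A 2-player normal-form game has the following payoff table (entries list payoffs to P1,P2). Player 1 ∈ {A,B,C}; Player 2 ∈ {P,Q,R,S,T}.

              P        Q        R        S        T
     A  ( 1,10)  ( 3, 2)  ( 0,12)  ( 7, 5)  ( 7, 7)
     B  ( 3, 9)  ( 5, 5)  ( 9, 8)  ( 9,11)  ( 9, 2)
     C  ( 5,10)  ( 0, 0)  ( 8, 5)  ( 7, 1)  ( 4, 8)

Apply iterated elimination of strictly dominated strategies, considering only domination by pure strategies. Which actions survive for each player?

P1 drop A (B beats it: P:3>1 Q:5>3 R:9>0 S:9>7 T:9>7)
P2 drop Q (P beats it: B:9>5 C:10>0)
P2 drop R (P beats it: B:9>8 C:10>5)
P2 drop T (P beats it: B:9>2 C:10>8)
P1→{B,C} P2→{P,S}

Remaining: P1:{B,C} P2:{P,S}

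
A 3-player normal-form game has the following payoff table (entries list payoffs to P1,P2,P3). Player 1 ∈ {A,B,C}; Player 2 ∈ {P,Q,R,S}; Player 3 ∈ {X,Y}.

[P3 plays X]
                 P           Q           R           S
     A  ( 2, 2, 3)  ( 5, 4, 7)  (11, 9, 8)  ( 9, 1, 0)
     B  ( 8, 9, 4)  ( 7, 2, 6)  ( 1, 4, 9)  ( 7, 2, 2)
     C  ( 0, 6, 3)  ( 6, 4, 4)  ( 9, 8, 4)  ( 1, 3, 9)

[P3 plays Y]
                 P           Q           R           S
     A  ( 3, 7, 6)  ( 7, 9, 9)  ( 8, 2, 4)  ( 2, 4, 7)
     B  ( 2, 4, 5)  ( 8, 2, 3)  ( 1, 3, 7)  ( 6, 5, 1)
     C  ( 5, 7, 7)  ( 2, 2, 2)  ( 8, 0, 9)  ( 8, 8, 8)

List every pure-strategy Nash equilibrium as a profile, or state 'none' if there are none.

(A,P,X): not NE [P1→B gives 8>2; P2→R gives 9>2; P3→Y gives 6>3]
(A,P,Y): not NE [P1→C gives 5>3; P2→Q gives 9>7]
(A,Q,X): not NE [P1→B gives 7>5; P2→R gives 9>4; P3→Y gives 9>7]
(A,Q,Y): not NE [P1→B gives 8>7]
(A,R,X): NE
(A,R,Y): not NE [P2→Q gives 9>2; P3→X gives 8>4]
(A,S,X): not NE [P2→R gives 9>1; P3→Y gives 7>0]
(A,S,Y): not NE [P1→C gives 8>2; P2→Q gives 9>4]
(B,P,X): not NE [P3→Y gives 5>4]
(B,P,Y): not NE [P1→C gives 5>2; P2→S gives 5>4]
(B,Q,X): not NE [P2→P gives 9>2]
(B,Q,Y): not NE [P2→S gives 5>2; P3→X gives 6>3]
(B,R,X): not NE [P1→A gives 11>1; P2→P gives 9>4]
(B,R,Y): not NE [P1→C gives 8>1; P2→S gives 5>3; P3→X gives 9>7]
(B,S,X): not NE [P1→A gives 9>7; P2→P gives 9>2]
(B,S,Y): not NE [P1→C gives 8>6; P3→X gives 2>1]
(C,P,X): not NE [P1→B gives 8>0; P2→R gives 8>6; P3→Y gives 7>3]
(C,P,Y): not NE [P2→S gives 8>7]
(C,Q,X): not NE [P1→B gives 7>6; P2→R gives 8>4]
(C,Q,Y): not NE [P1→B gives 8>2; P2→S gives 8>2; P3→X gives 4>2]
(C,R,X): not NE [P1→A gives 11>9; P3→Y gives 9>4]
(C,R,Y): not NE [P2→S gives 8>0]
(C,S,X): not NE [P1→A gives 9>1; P2→R gives 8>3]
(C,S,Y): not NE [P3→X gives 9>8]

PSNE = {(A,R,X)}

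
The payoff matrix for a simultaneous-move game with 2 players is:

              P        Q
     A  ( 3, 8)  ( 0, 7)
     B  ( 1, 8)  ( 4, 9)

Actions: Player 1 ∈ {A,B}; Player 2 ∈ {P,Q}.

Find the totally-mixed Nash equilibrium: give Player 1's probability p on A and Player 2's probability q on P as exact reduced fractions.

P1 indiff ⇒ q·3+(1-q)·0 = q·1+(1-q)·4 ⇒ q(2) = (1-q)(4) ⇒ q = 2/3
P2 indiff ⇒ p·8+(1-p)·8 = p·7+(1-p)·9 ⇒ p(1) = (1-p)(1) ⇒ p = 1/2

(p,q) = (1/2, 2/3)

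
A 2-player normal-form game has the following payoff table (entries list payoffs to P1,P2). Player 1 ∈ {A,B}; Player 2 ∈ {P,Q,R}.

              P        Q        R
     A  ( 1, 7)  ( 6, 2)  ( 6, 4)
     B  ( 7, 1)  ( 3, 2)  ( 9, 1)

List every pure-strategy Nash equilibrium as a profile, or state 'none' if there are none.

(A,P): not NE [P1→B gives 7>1]
(A,Q): not NE [P2→P gives 7>2]
(A,R): not NE [P1→B gives 9>6; P2→P gives 7>4]
(B,P): not NE [P2→Q gives 2>1]
(B,Q): not NE [P1→A gives 6>3]
(B,R): not NE [P2→Q gives 2>1]

No pure NE.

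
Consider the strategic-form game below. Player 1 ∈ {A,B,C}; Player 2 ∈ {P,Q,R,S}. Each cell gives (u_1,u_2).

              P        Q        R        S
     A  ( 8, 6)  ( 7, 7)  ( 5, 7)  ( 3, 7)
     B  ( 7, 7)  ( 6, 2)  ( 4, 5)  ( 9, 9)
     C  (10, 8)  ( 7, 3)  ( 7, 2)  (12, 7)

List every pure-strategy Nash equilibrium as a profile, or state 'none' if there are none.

NE set: (A,Q), (C,P)

(A,P): not NE [P1→C gives 10>8; P2→S gives 7>6]
(A,Q): NE
(A,R): not NE [P1→C gives 7>5]
(A,S): not NE [P1→C gives 12>3]
(B,P): not NE [P1→C gives 10>7; P2→S gives 9>7]
(B,Q): not NE [P1→C gives 7>6; P2→S gives 9>2]
(B,R): not NE [P1→C gives 7>4; P2→S gives 9>5]
(B,S): not NE [P1→C gives 12>9]
(C,P): NE
(C,Q): not NE [P2→P gives 8>3]
(C,R): not NE [P2→P gives 8>2]
(C,S): not NE [P2→P gives 8>7]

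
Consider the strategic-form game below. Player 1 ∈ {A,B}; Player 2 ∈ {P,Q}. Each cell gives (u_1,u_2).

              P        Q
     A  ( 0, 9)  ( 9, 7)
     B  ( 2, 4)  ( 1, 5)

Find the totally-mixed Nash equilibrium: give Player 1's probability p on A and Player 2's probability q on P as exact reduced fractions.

(p,q) = (1/3, 4/5)

P1 indiff ⇒ q·0+(1-q)·9 = q·2+(1-q)·1 ⇒ q(-2) = (1-q)(-8) ⇒ q = 4/5
P2 indiff ⇒ p·9+(1-p)·4 = p·7+(1-p)·5 ⇒ p(2) = (1-p)(1) ⇒ p = 1/3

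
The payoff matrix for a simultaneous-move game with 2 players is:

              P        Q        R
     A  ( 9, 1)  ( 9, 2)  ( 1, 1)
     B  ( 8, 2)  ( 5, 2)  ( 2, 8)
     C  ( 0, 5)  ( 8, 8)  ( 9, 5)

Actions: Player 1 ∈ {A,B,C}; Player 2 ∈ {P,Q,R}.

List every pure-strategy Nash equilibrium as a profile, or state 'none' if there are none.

(A,P): not NE [P2→Q gives 2>1]
(A,Q): NE
(A,R): not NE [P1→C gives 9>1; P2→Q gives 2>1]
(B,P): not NE [P1→A gives 9>8; P2→R gives 8>2]
(B,Q): not NE [P1→A gives 9>5; P2→R gives 8>2]
(B,R): not NE [P1→C gives 9>2]
(C,P): not NE [P1→A gives 9>0; P2→Q gives 8>5]
(C,Q): not NE [P1→A gives 9>8]
(C,R): not NE [P2→Q gives 8>5]

PSNE = {(A,Q)}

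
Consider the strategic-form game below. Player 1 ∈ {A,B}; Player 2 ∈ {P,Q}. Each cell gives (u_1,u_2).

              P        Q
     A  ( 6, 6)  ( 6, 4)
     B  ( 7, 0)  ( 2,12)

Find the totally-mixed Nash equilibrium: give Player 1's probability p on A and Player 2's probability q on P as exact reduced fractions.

P1 indiff ⇒ q·6+(1-q)·6 = q·7+(1-q)·2 ⇒ q(-1) = (1-q)(-4) ⇒ q = 4/5
P2 indiff ⇒ p·6+(1-p)·0 = p·4+(1-p)·12 ⇒ p(2) = (1-p)(12) ⇒ p = 6/7

(p,q) = (6/7, 4/5)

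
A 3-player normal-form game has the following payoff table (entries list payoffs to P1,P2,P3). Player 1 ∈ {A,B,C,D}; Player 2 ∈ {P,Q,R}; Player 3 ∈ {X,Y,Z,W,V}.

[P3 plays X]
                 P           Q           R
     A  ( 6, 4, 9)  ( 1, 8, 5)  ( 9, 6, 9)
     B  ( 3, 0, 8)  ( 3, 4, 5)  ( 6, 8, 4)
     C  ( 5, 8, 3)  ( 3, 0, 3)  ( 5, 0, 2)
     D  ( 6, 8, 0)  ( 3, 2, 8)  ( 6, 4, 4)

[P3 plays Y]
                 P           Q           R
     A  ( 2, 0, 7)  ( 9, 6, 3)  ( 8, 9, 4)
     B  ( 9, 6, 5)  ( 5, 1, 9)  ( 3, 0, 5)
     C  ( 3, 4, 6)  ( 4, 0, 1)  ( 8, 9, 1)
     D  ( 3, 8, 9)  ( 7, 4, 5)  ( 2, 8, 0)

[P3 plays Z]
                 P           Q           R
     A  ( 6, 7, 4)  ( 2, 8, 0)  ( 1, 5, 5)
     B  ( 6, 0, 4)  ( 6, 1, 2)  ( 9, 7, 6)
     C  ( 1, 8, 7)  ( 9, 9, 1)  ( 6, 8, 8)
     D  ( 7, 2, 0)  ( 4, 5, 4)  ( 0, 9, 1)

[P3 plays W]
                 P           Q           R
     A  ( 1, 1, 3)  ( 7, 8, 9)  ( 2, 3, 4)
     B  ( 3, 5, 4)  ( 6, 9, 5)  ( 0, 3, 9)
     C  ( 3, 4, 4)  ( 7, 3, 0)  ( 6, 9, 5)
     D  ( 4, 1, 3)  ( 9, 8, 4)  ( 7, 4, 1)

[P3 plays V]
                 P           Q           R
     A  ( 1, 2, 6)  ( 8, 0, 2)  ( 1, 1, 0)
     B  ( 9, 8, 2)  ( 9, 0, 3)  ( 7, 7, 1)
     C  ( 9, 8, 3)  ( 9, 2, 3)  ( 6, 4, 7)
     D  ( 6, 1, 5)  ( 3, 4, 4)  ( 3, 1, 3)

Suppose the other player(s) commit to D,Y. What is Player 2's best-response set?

BR_2 = {P,R}

u_2(P vs D,Y) = 8
u_2(Q vs D,Y) = 4
u_2(R vs D,Y) = 8
max payoff 8 at {P,R}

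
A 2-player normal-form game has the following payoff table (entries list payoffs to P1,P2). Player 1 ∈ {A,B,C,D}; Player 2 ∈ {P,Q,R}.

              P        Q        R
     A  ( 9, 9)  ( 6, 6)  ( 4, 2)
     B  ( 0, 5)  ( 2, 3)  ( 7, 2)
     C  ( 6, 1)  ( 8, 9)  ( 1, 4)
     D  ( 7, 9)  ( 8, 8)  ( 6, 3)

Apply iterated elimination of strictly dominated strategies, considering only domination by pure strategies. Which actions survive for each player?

Remaining: P1:{A,C,D} P2:{P,Q}

P2 drop R (Q beats it: A:6>2 B:3>2 C:9>4 D:8>3)
P1 drop B (A beats it: P:9>0 Q:6>2)
P1→{A,C,D} P2→{P,Q}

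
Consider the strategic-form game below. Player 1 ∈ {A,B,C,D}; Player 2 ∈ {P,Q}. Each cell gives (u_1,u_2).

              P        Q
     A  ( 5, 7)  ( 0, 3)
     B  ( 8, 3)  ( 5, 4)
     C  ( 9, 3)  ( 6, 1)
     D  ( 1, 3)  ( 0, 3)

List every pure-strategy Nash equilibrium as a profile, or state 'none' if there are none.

NE set: (C,P)

(A,P): not NE [P1→C gives 9>5]
(A,Q): not NE [P1→C gives 6>0; P2→P gives 7>3]
(B,P): not NE [P1→C gives 9>8; P2→Q gives 4>3]
(B,Q): not NE [P1→C gives 6>5]
(C,P): NE
(C,Q): not NE [P2→P gives 3>1]
(D,P): not NE [P1→C gives 9>1]
(D,Q): not NE [P1→C gives 6>0]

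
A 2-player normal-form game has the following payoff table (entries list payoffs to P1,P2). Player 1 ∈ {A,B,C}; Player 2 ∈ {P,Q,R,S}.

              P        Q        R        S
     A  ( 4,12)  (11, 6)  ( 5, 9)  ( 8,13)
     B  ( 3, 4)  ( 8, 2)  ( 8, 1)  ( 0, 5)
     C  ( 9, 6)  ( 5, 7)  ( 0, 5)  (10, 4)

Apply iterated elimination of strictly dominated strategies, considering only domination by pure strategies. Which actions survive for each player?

P2 drop R (P beats it: A:12>9 B:4>1 C:6>5)
P1 drop B (A beats it: P:4>3 Q:11>8 S:8>0)
P1→{A,C} P2→{P,Q,S}

Remaining: P1:{A,C} P2:{P,Q,S}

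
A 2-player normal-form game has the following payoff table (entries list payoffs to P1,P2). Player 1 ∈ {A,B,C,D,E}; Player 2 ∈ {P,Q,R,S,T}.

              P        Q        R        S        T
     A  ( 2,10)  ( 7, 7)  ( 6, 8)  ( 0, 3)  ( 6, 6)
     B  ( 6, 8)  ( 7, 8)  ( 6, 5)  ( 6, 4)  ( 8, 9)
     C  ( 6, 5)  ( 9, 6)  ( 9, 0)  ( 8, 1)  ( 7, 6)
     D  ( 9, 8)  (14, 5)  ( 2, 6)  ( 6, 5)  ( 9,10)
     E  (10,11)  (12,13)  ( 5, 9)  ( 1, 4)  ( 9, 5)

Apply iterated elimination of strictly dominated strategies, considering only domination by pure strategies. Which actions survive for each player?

P1 drop A (C beats it: P:6>2 Q:9>7 R:9>6 S:8>0 T:7>6)
P2 drop R (P beats it: B:8>5 C:5>0 D:8>6 E:11>9)
P2 drop S (P beats it: B:8>4 C:5>1 D:8>5 E:11>4)
P1 drop B (D beats it: P:9>6 Q:14>7 T:9>8)
P1 drop C (D beats it: P:9>6 Q:14>9 T:9>7)
P1→{D,E} P2→{P,Q,T}

Remaining: P1:{D,E} P2:{P,Q,T}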